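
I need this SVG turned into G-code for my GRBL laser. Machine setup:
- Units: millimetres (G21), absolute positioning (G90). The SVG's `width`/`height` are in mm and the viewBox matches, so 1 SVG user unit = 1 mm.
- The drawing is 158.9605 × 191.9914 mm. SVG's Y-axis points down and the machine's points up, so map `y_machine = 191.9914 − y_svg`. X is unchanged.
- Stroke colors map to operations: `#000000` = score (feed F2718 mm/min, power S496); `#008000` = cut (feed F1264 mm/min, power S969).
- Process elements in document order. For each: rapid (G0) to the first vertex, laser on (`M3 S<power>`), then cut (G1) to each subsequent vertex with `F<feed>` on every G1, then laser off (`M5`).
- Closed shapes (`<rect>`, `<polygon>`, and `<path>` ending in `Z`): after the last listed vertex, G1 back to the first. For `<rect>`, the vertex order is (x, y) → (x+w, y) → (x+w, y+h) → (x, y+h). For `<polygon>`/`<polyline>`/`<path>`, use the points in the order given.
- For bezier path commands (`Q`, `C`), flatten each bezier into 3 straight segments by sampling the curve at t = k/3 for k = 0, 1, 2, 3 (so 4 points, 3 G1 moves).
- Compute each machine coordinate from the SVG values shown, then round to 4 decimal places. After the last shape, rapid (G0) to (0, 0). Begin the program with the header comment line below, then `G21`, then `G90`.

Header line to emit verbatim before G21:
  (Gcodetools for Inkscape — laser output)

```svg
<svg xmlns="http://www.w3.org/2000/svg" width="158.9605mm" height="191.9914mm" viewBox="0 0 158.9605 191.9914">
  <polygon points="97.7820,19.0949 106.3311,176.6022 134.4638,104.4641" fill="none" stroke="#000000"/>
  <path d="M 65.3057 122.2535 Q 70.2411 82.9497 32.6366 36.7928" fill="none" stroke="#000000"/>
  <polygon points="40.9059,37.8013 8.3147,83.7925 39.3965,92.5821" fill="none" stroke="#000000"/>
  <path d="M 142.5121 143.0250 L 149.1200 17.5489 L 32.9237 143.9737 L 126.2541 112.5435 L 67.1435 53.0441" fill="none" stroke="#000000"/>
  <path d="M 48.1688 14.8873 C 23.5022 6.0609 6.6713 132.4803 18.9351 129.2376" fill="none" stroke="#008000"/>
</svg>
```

(Gcodetools for Inkscape — laser output)
G21
G90
G0 X97.7820 Y172.8965
M3 S496
G1 X106.3311 Y15.3892 F2718
G1 X134.4638 Y87.5273 F2718
G1 X97.7820 Y172.8965 F2718
M5
G0 X65.3057 Y69.7379
M3 S496
G1 X63.8693 Y96.7019 F2718
G1 X52.9796 Y125.1888 F2718
G1 X32.6366 Y155.1986 F2718
M5
G0 X40.9059 Y154.1901
M3 S496
G1 X8.3147 Y108.1989 F2718
G1 X39.3965 Y99.4093 F2718
G1 X40.9059 Y154.1901 F2718
M5
G0 X142.5121 Y48.9664
M3 S496
G1 X149.1200 Y174.4425 F2718
G1 X32.9237 Y48.0177 F2718
G1 X126.2541 Y79.4479 F2718
G1 X67.1435 Y138.9473 F2718
M5
G0 X48.1688 Y177.1041
M3 S969
G1 X26.9015 Y150.6600 F1264
G1 X15.5822 Y92.9204 F1264
G1 X18.9351 Y62.7538 F1264
M5
G0 X0.0000 Y0.0000

1 u = 1 mm; y_m = 191.9914 − y.

[1] `<polygon>` closed polygon, #000000→score S496 F2718: (97.7820,172.8965) → (106.3311,15.3892) → (134.4638,87.5273) → (97.7820,172.8965) (closed)

[2] `<path>` quadratic bezier, #000000→score S496 F2718: (65.3057,69.7379) → (63.8693,96.7019) → (52.9796,125.1888) → (32.6366,155.1986)

[3] `<polygon>` closed polygon, #000000→score S496 F2718: (40.9059,154.1901) → (8.3147,108.1989) → (39.3965,99.4093) → (40.9059,154.1901) (closed)

[4] `<path>` open polyline, #000000→score S496 F2718: (142.5121,48.9664) → (149.1200,174.4425) → (32.9237,48.0177) → (126.2541,79.4479) → (67.1435,138.9473)

[5] `<path>` cubic bezier, #008000→cut S969 F1264: (48.1688,177.1041) → (26.9015,150.6600) → (15.5822,92.9204) → (18.9351,62.7538)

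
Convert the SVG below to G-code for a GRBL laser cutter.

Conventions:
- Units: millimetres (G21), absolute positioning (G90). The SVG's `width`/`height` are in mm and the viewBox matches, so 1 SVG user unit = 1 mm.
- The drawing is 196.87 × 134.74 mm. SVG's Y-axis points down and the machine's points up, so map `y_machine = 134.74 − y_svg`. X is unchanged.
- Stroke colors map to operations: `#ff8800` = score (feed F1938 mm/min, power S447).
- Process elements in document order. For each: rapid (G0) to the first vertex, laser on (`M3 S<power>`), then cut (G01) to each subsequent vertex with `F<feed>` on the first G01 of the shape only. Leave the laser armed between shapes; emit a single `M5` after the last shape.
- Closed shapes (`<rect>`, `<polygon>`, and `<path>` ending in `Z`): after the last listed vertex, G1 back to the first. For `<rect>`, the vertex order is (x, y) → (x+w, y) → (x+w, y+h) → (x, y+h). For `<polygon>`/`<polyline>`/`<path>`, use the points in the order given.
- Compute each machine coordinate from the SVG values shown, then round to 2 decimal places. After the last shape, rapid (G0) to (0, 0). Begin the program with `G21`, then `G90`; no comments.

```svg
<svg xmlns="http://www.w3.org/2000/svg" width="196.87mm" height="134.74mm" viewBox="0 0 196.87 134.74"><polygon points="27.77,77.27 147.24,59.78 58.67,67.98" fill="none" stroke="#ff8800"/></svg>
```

1 u = 1 mm; y_m = 134.74 − y.

[1] `<polygon>` closed polygon, #ff8800→score S447 F1938: (27.77,57.47) → (147.24,74.96) → (58.67,66.76) → (27.77,57.47) (closed)

G21
G90
G0 X27.77 Y57.47
M3 S447
G01 X147.24 Y74.96 F1938
G01 X58.67 Y66.76
G01 X27.77 Y57.47
M5
G0 X0.00 Y0.00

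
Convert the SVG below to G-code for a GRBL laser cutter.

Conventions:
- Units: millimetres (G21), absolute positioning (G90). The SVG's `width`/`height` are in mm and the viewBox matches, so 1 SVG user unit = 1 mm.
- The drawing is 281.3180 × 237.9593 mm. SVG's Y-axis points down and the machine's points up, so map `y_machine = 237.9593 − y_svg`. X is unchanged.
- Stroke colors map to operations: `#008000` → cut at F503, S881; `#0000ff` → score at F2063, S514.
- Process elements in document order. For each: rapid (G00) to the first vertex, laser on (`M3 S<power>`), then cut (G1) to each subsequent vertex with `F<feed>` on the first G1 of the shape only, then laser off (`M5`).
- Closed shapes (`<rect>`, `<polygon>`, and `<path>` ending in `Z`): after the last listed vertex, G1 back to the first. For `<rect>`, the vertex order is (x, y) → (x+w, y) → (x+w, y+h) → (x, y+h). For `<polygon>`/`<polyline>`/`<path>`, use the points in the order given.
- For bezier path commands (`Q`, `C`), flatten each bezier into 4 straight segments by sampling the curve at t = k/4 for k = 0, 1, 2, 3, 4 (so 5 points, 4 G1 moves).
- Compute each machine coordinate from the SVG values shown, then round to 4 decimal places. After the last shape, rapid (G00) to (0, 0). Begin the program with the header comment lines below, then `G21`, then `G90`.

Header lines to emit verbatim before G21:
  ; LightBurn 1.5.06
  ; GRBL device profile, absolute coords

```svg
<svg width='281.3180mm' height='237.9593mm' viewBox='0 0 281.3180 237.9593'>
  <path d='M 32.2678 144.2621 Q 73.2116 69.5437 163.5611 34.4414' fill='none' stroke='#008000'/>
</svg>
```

; LightBurn 1.5.06
; GRBL device profile, absolute coords
G21
G90
G00 X32.2678 Y93.6972
M3 S881
G1 X55.8276 Y128.5804 F503
G1 X85.5630 Y158.5116
G1 X121.4742 Y183.4907
G1 X163.5611 Y203.5179
M5
G00 X0.0000 Y0.0000

Since the viewBox matches the mm dimensions, user units are millimetres directly. The only transform is the Y-flip y_m = 237.9593 − y_svg.

Shape 1 is a quadratic bezier drawn with `<path>`. Its stroke #008000 means cut at S881, F503. After flipping Y the toolpath is (32.2678,93.6972) → (55.8276,128.5804) → (85.5630,158.5116) → (121.4742,183.4907) → (163.5611,203.5179).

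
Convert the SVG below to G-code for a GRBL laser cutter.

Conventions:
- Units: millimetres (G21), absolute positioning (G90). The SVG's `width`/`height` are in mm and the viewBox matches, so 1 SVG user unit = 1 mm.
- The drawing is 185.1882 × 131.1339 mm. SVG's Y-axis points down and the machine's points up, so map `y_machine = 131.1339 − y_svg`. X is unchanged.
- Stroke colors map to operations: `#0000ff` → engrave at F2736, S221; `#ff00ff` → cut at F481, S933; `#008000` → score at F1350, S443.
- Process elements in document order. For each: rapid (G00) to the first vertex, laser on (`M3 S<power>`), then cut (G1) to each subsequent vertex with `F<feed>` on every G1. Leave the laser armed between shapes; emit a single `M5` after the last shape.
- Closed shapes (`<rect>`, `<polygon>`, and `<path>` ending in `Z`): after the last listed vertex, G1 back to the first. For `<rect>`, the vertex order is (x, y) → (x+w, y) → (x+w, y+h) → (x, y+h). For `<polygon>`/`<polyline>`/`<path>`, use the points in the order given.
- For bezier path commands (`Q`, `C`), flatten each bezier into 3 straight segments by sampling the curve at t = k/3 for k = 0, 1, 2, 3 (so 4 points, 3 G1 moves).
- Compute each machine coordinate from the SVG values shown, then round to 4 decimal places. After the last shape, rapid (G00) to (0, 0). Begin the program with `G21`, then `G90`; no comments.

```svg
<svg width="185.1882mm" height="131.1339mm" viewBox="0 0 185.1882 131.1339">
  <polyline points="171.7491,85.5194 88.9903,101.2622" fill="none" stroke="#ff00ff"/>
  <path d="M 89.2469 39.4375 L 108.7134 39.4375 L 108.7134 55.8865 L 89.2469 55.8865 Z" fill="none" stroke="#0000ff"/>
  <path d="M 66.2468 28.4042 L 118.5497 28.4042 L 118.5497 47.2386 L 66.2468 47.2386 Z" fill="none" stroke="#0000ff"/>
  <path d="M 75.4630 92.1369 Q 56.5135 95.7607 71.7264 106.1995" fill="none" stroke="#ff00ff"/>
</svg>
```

1 u = 1 mm; y_m = 131.1339 − y.

[1] `<polyline>` line segment, #ff00ff→cut S933 F481: (171.7491,45.6145) → (88.9903,29.8717)

[2] `<path>` rectangle, #0000ff→engrave S221 F2736: (89.2469,91.6964) → (108.7134,91.6964) → (108.7134,75.2474) → (89.2469,75.2474) → (89.2469,91.6964) (closed)

[3] `<path>` rectangle, #0000ff→engrave S221 F2736: (66.2468,102.7297) → (118.5497,102.7297) → (118.5497,83.8953) → (66.2468,83.8953) → (66.2468,102.7297) (closed)

[4] `<path>` quadratic bezier, #ff00ff→cut S933 F481: (75.4630,38.9970) → (66.6258,35.8239) → (65.3803,31.1364) → (71.7264,24.9344)

G21
G90
G00 X171.7491 Y45.6145
M3 S933
G1 X88.9903 Y29.8717 F481
G00 X89.2469 Y91.6964
M3 S221
G1 X108.7134 Y91.6964 F2736
G1 X108.7134 Y75.2474 F2736
G1 X89.2469 Y75.2474 F2736
G1 X89.2469 Y91.6964 F2736
G00 X66.2468 Y102.7297
M3 S221
G1 X118.5497 Y102.7297 F2736
G1 X118.5497 Y83.8953 F2736
G1 X66.2468 Y83.8953 F2736
G1 X66.2468 Y102.7297 F2736
G00 X75.4630 Y38.9970
M3 S933
G1 X66.6258 Y35.8239 F481
G1 X65.3803 Y31.1364 F481
G1 X71.7264 Y24.9344 F481
M5
G00 X0.0000 Y0.0000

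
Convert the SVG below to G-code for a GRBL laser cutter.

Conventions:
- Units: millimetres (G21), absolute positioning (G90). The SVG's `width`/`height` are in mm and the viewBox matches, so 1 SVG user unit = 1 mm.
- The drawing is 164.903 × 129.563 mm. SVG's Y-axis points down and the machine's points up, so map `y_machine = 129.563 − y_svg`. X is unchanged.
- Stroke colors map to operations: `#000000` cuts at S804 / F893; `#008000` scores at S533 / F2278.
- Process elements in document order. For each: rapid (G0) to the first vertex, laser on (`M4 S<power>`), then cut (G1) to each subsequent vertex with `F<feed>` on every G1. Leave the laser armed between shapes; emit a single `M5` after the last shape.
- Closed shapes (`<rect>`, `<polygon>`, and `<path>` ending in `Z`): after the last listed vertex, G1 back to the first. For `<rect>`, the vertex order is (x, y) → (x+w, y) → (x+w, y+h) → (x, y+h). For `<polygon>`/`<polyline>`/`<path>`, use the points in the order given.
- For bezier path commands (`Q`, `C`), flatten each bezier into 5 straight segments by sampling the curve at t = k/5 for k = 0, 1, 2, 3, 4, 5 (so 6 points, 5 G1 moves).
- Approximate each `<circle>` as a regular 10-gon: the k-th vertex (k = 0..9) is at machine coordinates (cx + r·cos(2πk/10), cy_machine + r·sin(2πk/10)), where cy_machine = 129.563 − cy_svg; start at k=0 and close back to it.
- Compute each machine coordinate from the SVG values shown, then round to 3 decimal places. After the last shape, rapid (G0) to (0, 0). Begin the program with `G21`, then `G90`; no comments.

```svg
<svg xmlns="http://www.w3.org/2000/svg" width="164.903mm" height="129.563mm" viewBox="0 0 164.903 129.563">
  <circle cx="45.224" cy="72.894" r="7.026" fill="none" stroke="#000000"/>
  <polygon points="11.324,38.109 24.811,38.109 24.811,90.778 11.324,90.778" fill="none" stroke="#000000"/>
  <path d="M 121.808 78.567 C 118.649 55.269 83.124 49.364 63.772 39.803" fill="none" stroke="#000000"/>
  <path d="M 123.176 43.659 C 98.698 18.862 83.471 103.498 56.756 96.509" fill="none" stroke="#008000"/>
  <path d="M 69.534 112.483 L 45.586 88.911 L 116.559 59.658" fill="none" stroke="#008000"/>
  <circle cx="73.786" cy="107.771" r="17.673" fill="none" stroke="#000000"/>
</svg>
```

Since the viewBox matches the mm dimensions, user units are millimetres directly. The only transform is the Y-flip y_m = 129.563 − y_svg.

Shape 1 is a circle drawn with `<circle>`. Its stroke #000000 means cut at S804, F893. After flipping Y the toolpath is (52.250,56.669) → (50.908,60.799) → (47.395,63.351) → (43.053,63.351) → (39.540,60.799) → (38.198,56.669) → (39.540,52.539) → (43.053,49.987) → (47.395,49.987) → (50.908,52.539) → (52.250,56.669), returning to the start.

Shape 2 is a rectangle drawn with `<polygon>`. Its stroke #000000 means cut at S804, F893. After flipping Y the toolpath is (11.324,91.454) → (24.811,91.454) → (24.811,38.785) → (11.324,38.785) → (11.324,91.454), returning to the start.

Shape 3 is a cubic bezier drawn with `<path>`. Its stroke #000000 means cut at S804, F893. After flipping Y the toolpath is (121.808,50.996) → (116.417,63.056) → (105.588,71.952) → (91.651,78.695) → (76.936,84.294) → (63.772,89.760).

Shape 4 is a cubic bezier drawn with `<path>`. Its stroke #008000 means score at S533, F2278. After flipping Y the toolpath is (123.176,85.904) → (109.433,89.259) → (96.916,76.000) → (84.627,55.779) → (71.572,38.247) → (56.756,33.054).

Shape 5 is a open polyline drawn with `<path>`. Its stroke #008000 means score at S533, F2278. After flipping Y the toolpath is (69.534,17.080) → (45.586,40.652) → (116.559,69.905).

Shape 6 is a circle drawn with `<circle>`. Its stroke #000000 means cut at S804, F893. After flipping Y the toolpath is (91.459,21.792) → (88.084,32.180) → (79.247,38.600) → (68.325,38.600) → (59.488,32.180) → (56.113,21.792) → (59.488,11.404) → (68.325,4.984) → (79.247,4.984) → (88.084,11.404) → (91.459,21.792), returning to the start.

G21
G90
G0 X52.250 Y56.669
M4 S804
G1 X50.908 Y60.799 F893
G1 X47.395 Y63.351 F893
G1 X43.053 Y63.351 F893
G1 X39.540 Y60.799 F893
G1 X38.198 Y56.669 F893
G1 X39.540 Y52.539 F893
G1 X43.053 Y49.987 F893
G1 X47.395 Y49.987 F893
G1 X50.908 Y52.539 F893
G1 X52.250 Y56.669 F893
G0 X11.324 Y91.454
M4 S804
G1 X24.811 Y91.454 F893
G1 X24.811 Y38.785 F893
G1 X11.324 Y38.785 F893
G1 X11.324 Y91.454 F893
G0 X121.808 Y50.996
M4 S804
G1 X116.417 Y63.056 F893
G1 X105.588 Y71.952 F893
G1 X91.651 Y78.695 F893
G1 X76.936 Y84.294 F893
G1 X63.772 Y89.760 F893
G0 X123.176 Y85.904
M4 S533
G1 X109.433 Y89.259 F2278
G1 X96.916 Y76.000 F2278
G1 X84.627 Y55.779 F2278
G1 X71.572 Y38.247 F2278
G1 X56.756 Y33.054 F2278
G0 X69.534 Y17.080
M4 S533
G1 X45.586 Y40.652 F2278
G1 X116.559 Y69.905 F2278
G0 X91.459 Y21.792
M4 S804
G1 X88.084 Y32.180 F893
G1 X79.247 Y38.600 F893
G1 X68.325 Y38.600 F893
G1 X59.488 Y32.180 F893
G1 X56.113 Y21.792 F893
G1 X59.488 Y11.404 F893
G1 X68.325 Y4.984 F893
G1 X79.247 Y4.984 F893
G1 X88.084 Y11.404 F893
G1 X91.459 Y21.792 F893
M5
G0 X0.000 Y0.000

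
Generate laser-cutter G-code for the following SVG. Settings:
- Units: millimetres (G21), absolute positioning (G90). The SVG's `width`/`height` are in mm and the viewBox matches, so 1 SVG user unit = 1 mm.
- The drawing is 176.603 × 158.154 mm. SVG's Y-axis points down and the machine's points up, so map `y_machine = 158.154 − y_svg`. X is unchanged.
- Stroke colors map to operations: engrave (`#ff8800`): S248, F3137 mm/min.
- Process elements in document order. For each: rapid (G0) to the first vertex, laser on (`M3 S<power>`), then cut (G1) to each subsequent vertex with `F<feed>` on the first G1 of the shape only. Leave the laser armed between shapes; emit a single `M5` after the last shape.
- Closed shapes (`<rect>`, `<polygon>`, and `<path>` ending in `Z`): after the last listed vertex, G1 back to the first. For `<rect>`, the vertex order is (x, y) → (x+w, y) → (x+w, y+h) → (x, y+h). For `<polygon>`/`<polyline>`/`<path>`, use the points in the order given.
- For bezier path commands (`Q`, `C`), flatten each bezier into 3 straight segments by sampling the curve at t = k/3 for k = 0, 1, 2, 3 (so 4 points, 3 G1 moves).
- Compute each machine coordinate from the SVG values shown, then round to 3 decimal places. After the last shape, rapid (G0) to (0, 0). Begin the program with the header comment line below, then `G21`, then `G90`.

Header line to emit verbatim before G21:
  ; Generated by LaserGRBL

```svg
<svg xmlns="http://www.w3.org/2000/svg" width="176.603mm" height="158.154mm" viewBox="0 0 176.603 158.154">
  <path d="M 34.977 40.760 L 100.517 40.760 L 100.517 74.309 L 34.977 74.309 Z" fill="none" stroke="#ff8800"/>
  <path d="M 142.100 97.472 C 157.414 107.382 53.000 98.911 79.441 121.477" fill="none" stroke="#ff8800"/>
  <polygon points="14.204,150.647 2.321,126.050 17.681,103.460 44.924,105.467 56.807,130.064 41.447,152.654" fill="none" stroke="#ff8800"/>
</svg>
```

; Generated by LaserGRBL
G21
G90
G0 X34.977 Y117.394
M3 S248
G1 X100.517 Y117.394 F3137
G1 X100.517 Y83.845
G1 X34.977 Y83.845
G1 X34.977 Y117.394
G0 X142.100 Y60.682
M3 S248
G1 X126.786 Y55.069 F3137
G1 X87.337 Y50.728
G1 X79.441 Y36.677
G0 X14.204 Y7.507
M3 S248
G1 X2.321 Y32.104 F3137
G1 X17.681 Y54.694
G1 X44.924 Y52.687
G1 X56.807 Y28.090
G1 X41.447 Y5.500
G1 X14.204 Y7.507
M5
G0 X0.000 Y0.000

viewBox `0 0 176.603 158.154` with mm width/height → 1 unit = 1 mm. Flip: y_m = 158.154 − y_svg.

**Shape 1** — `<path>` rectangle, stroke `#ff8800` → engrave (S248, F3137). Machine vertices: (34.977,117.394) → (100.517,117.394) → (100.517,83.845) → (34.977,83.845) → (34.977,117.394). Closed: final G1 returns to the first vertex.

**Shape 2** — `<path>` cubic bezier, stroke `#ff8800` → engrave (S248, F3137). Control points (SVG): P0=(142.100,97.472), P1=(157.414,107.382), P2=(53.000,98.911), P3=(79.441,121.477); sampled at t=k/3. Machine vertices: (142.100,60.682) → (126.786,55.069) → (87.337,50.728) → (79.441,36.677). Open path.

**Shape 3** — `<polygon>` regular polygon, stroke `#ff8800` → engrave (S248, F3137). Machine vertices: (14.204,7.507) → (2.321,32.104) → (17.681,54.694) → (44.924,52.687) → (56.807,28.090) → (41.447,5.500) → (14.204,7.507). Closed: final G1 returns to the first vertex.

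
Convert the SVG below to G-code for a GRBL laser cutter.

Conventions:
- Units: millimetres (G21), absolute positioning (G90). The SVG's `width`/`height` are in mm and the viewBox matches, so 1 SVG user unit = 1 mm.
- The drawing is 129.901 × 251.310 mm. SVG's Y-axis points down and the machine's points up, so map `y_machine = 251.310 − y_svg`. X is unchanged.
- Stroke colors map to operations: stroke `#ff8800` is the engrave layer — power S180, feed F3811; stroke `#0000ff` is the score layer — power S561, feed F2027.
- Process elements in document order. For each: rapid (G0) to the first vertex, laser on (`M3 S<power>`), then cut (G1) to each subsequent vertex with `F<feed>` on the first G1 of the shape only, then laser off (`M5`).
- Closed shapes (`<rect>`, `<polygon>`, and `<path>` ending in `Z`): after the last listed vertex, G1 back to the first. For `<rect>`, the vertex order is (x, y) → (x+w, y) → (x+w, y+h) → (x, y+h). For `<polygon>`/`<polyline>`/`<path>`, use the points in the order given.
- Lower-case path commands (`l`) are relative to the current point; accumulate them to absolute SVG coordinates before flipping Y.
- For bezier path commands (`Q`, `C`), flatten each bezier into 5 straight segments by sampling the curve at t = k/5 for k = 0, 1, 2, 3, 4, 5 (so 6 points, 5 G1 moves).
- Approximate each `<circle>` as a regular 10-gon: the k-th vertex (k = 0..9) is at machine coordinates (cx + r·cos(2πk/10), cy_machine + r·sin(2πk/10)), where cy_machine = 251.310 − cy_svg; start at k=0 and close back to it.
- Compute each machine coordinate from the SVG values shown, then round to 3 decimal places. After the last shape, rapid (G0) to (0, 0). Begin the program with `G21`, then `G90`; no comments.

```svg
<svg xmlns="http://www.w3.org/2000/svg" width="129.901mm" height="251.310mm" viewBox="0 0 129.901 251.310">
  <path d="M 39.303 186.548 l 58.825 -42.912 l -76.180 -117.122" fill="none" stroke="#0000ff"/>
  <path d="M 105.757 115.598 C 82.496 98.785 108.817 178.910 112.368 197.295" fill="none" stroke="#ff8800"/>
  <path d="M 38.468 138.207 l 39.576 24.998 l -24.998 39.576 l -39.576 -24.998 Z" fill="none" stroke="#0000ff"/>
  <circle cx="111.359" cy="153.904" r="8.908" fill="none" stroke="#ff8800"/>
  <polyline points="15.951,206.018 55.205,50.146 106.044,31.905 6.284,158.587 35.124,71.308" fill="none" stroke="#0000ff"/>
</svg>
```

G21
G90
G0 X39.303 Y64.762
M3 S561
G1 X98.128 Y107.674 F2027
G1 X21.948 Y224.796
M5
G0 X105.757 Y135.712
M3 S180
G1 X97.171 Y135.437 F3811
G1 X97.013 Y119.513
G1 X101.808 Y95.557
G1 X108.084 Y71.185
G1 X112.368 Y54.015
M5
G0 X38.468 Y113.103
M3 S561
G1 X78.044 Y88.105 F2027
G1 X53.046 Y48.529
G1 X13.470 Y73.527
G1 X38.468 Y113.103
M5
G0 X120.267 Y97.406
M3 S180
G1 X118.566 Y102.642 F3811
G1 X114.112 Y105.878
G1 X108.606 Y105.878
G1 X104.152 Y102.642
G1 X102.451 Y97.406
G1 X104.152 Y92.170
G1 X108.606 Y88.934
G1 X114.112 Y88.934
G1 X118.566 Y92.170
G1 X120.267 Y97.406
M5
G0 X15.951 Y45.292
M3 S561
G1 X55.205 Y201.164 F2027
G1 X106.044 Y219.405
G1 X6.284 Y92.723
G1 X35.124 Y180.002
M5
G0 X0.000 Y0.000

Since the viewBox matches the mm dimensions, user units are millimetres directly. The only transform is the Y-flip y_m = 251.310 − y_svg.

Shape 1 is a open polyline drawn with `<path>`. Its stroke #0000ff means score at S561, F2027. After flipping Y the toolpath is (39.303,64.762) → (98.128,107.674) → (21.948,224.796).

Shape 2 is a cubic bezier drawn with `<path>`. Its stroke #ff8800 means engrave at S180, F3811. After flipping Y the toolpath is (105.757,135.712) → (97.171,135.437) → (97.013,119.513) → (101.808,95.557) → (108.084,71.185) → (112.368,54.015).

Shape 3 is a regular polygon drawn with `<path>`. Its stroke #0000ff means score at S561, F2027. After flipping Y the toolpath is (38.468,113.103) → (78.044,88.105) → (53.046,48.529) → (13.470,73.527) → (38.468,113.103), returning to the start.

Shape 4 is a circle drawn with `<circle>`. Its stroke #ff8800 means engrave at S180, F3811. After flipping Y the toolpath is (120.267,97.406) → (118.566,102.642) → (114.112,105.878) → (108.606,105.878) → (104.152,102.642) → (102.451,97.406) → (104.152,92.170) → (108.606,88.934) → (114.112,88.934) → (118.566,92.170) → (120.267,97.406), returning to the start.

Shape 5 is a open polyline drawn with `<polyline>`. Its stroke #0000ff means score at S561, F2027. After flipping Y the toolpath is (15.951,45.292) → (55.205,201.164) → (106.044,219.405) → (6.284,92.723) → (35.124,180.002).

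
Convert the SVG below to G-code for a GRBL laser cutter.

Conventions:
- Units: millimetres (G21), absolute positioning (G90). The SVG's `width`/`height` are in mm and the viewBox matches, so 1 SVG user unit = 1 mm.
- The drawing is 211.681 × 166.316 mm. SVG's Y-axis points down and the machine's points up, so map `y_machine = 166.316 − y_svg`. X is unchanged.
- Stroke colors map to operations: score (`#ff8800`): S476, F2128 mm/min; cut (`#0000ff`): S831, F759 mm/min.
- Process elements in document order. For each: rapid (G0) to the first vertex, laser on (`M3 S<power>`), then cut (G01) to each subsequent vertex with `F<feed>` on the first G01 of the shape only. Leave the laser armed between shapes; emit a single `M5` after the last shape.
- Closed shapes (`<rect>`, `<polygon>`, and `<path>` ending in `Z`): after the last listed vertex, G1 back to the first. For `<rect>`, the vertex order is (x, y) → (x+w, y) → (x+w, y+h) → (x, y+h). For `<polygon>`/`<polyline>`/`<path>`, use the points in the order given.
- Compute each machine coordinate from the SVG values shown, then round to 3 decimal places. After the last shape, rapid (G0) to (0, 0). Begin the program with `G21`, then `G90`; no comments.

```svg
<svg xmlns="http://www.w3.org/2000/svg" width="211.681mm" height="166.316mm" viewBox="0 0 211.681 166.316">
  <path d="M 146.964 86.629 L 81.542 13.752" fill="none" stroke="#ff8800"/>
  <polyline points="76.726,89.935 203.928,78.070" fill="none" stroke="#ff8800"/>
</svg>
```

G21
G90
G0 X146.964 Y79.687
M3 S476
G01 X81.542 Y152.564 F2128
G0 X76.726 Y76.381
M3 S476
G01 X203.928 Y88.246 F2128
M5
G0 X0.000 Y0.000

1 u = 1 mm; y_m = 166.316 − y.

[1] `<path>` line segment, #ff8800→score S476 F2128: (146.964,79.687) → (81.542,152.564)

[2] `<polyline>` line segment, #ff8800→score S476 F2128: (76.726,76.381) → (203.928,88.246)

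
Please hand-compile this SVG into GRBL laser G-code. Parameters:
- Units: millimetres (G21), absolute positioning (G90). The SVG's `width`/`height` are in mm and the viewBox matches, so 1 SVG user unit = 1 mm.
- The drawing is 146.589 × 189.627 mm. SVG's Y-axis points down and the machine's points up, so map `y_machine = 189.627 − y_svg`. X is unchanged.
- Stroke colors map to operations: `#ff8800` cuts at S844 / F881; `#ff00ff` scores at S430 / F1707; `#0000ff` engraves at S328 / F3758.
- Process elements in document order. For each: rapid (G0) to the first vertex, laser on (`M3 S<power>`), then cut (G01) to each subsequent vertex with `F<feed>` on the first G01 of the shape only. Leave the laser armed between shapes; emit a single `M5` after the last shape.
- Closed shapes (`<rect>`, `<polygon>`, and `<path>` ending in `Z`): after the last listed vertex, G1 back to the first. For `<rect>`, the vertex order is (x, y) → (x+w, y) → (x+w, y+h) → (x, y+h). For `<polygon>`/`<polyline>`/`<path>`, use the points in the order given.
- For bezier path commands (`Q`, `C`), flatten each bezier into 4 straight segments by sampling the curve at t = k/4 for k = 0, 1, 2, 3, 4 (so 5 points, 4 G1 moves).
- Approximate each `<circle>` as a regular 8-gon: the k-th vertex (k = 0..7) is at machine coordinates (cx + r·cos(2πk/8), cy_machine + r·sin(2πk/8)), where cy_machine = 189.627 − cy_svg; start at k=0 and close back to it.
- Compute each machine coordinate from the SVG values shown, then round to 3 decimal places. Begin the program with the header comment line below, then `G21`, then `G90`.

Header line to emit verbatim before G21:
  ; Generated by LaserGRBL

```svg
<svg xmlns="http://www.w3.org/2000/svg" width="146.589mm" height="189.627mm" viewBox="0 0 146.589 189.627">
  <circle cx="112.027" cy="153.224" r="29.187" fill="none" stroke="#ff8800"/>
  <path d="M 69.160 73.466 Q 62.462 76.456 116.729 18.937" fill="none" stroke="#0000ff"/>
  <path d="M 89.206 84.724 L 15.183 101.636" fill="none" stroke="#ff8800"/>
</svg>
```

viewBox `0 0 146.589 189.627` with mm width/height → 1 unit = 1 mm. Flip: y_m = 189.627 − y_svg.

**Shape 1** — `<circle>` circle, stroke `#ff8800` → cut (S844, F881). Machine vertices: (141.214,36.403) → (132.665,57.041) → (112.027,65.590) → (91.389,57.041) → (82.840,36.403) → (91.389,15.765) → (112.027,7.216) → (132.665,15.765) → (141.214,36.403). Closed: final G1 returns to the first vertex.

**Shape 2** — `<path>` quadratic bezier, stroke `#0000ff` → engrave (S328, F3758). Control points (SVG): P0=(69.160,73.466), P1=(62.462,76.456), P2=(116.729,18.937); sampled at t=k/4. Machine vertices: (69.160,116.161) → (69.621,118.448) → (77.703,128.298) → (93.406,145.712) → (116.729,170.690). Open path.

**Shape 3** — `<path>` line segment, stroke `#ff8800` → cut (S844, F881). Machine vertices: (89.206,104.903) → (15.183,87.991). Open path.

; Generated by LaserGRBL
G21
G90
G0 X141.214 Y36.403
M3 S844
G01 X132.665 Y57.041 F881
G01 X112.027 Y65.590
G01 X91.389 Y57.041
G01 X82.840 Y36.403
G01 X91.389 Y15.765
G01 X112.027 Y7.216
G01 X132.665 Y15.765
G01 X141.214 Y36.403
G0 X69.160 Y116.161
M3 S328
G01 X69.621 Y118.448 F3758
G01 X77.703 Y128.298
G01 X93.406 Y145.712
G01 X116.729 Y170.690
G0 X89.206 Y104.903
M3 S844
G01 X15.183 Y87.991 F881
M5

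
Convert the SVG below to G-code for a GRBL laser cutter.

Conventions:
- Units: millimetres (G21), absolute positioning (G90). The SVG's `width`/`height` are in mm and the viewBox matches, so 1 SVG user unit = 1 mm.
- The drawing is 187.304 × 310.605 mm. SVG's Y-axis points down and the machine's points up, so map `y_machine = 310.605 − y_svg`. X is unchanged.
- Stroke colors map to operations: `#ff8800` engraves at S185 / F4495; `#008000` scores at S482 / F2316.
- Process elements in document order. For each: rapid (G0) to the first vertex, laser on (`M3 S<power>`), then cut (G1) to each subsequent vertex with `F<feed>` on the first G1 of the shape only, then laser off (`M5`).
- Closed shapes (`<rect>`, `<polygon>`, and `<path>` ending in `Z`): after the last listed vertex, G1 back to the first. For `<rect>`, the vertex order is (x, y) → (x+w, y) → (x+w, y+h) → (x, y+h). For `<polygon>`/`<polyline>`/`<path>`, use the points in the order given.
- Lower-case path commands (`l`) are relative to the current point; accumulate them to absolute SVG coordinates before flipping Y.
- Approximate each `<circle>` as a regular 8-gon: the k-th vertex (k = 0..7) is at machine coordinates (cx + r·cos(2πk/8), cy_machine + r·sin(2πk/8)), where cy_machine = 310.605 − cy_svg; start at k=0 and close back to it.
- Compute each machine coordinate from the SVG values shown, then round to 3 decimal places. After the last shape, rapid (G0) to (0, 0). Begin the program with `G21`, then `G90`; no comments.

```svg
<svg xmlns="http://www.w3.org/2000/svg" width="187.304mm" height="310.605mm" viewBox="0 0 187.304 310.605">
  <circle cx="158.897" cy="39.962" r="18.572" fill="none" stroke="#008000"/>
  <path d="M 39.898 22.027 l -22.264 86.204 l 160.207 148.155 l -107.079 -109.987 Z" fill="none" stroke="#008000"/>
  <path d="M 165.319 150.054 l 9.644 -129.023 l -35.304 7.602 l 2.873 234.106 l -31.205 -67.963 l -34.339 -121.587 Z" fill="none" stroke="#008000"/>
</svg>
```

viewBox `0 0 187.304 310.605` with mm width/height → 1 unit = 1 mm. Flip: y_m = 310.605 − y_svg.

**Shape 1** — `<circle>` circle, stroke `#008000` → score (S482, F2316). Machine vertices: (177.469,270.643) → (172.029,283.775) → (158.897,289.215) → (145.765,283.775) → (140.325,270.643) → (145.765,257.511) → (158.897,252.071) → (172.029,257.511) → (177.469,270.643). Closed: final G1 returns to the first vertex.

**Shape 2** — `<path>` closed polygon, stroke `#008000` → score (S482, F2316). Machine vertices: (39.898,288.578) → (17.634,202.374) → (177.841,54.219) → (70.762,164.206) → (39.898,288.578). Closed: final G1 returns to the first vertex.

**Shape 3** — `<path>` closed polygon, stroke `#008000` → score (S482, F2316). Machine vertices: (165.319,160.551) → (174.963,289.574) → (139.659,281.972) → (142.532,47.866) → (111.327,115.829) → (76.988,237.416) → (165.319,160.551). Closed: final G1 returns to the first vertex.

G21
G90
G0 X177.469 Y270.643
M3 S482
G1 X172.029 Y283.775 F2316
G1 X158.897 Y289.215
G1 X145.765 Y283.775
G1 X140.325 Y270.643
G1 X145.765 Y257.511
G1 X158.897 Y252.071
G1 X172.029 Y257.511
G1 X177.469 Y270.643
M5
G0 X39.898 Y288.578
M3 S482
G1 X17.634 Y202.374 F2316
G1 X177.841 Y54.219
G1 X70.762 Y164.206
G1 X39.898 Y288.578
M5
G0 X165.319 Y160.551
M3 S482
G1 X174.963 Y289.574 F2316
G1 X139.659 Y281.972
G1 X142.532 Y47.866
G1 X111.327 Y115.829
G1 X76.988 Y237.416
G1 X165.319 Y160.551
M5
G0 X0.000 Y0.000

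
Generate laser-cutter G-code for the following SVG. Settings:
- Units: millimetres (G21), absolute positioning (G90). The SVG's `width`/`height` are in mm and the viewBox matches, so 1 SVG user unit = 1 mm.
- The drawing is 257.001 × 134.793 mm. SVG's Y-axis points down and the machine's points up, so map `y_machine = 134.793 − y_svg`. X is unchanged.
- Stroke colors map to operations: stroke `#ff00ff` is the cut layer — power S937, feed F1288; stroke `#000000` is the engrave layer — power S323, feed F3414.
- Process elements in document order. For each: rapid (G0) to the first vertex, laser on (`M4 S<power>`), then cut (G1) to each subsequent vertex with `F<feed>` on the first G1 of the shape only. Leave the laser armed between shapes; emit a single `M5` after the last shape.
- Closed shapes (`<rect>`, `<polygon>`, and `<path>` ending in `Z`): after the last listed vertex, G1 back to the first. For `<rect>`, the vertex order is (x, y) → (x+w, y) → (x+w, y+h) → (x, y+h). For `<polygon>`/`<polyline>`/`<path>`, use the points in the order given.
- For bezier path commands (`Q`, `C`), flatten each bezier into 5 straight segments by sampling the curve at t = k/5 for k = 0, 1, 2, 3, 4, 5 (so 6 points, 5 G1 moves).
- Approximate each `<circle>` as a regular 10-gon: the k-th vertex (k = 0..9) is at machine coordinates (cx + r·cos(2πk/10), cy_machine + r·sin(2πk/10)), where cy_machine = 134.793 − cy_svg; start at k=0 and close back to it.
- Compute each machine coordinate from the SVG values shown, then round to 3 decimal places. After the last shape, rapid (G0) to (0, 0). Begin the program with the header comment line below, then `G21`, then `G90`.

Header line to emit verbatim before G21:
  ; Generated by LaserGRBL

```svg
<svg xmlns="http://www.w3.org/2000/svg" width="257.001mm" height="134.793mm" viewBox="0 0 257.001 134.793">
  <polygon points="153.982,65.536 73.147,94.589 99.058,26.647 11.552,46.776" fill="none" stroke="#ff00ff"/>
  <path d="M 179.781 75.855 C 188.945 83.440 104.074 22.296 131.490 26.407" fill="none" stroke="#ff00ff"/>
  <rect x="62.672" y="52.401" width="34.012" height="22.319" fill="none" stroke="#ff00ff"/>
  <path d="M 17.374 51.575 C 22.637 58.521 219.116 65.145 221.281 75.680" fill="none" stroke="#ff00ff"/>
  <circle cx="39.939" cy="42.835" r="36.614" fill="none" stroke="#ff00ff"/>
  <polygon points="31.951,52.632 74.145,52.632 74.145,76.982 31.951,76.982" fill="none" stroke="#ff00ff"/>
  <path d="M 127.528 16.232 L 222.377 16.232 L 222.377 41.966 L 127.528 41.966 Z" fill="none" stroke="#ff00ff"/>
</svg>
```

1 u = 1 mm; y_m = 134.793 − y.

[1] `<polygon>` closed polygon, #ff00ff→cut S937 F1288: (153.982,69.257) → (73.147,40.204) → (99.058,108.146) → (11.552,88.017) → (153.982,69.257) (closed)

[2] `<path>` cubic bezier, #ff00ff→cut S937 F1288: (179.781,58.938) → (175.646,61.563) → (158.846,74.251) → (139.284,90.572) → (126.864,104.094) → (131.490,108.386)

[3] `<rect>` rectangle, #ff00ff→cut S937 F1288: (62.672,82.392) → (96.684,82.392) → (96.684,60.073) → (62.672,60.073) → (62.672,82.392) (closed)

[4] `<path>` cubic bezier, #ff00ff→cut S937 F1288: (17.374,83.218) → (40.393,79.055) → (90.799,74.766) → (150.086,70.149) → (199.749,64.999) → (221.281,59.113)

[5] `<circle>` circle, #ff00ff→cut S937 F1288: (76.553,91.958) → (69.560,113.479) → (51.253,126.780) → (28.625,126.780) → (10.318,113.479) → (3.325,91.958) → (10.318,70.437) → (28.625,57.136) → (51.253,57.136) → (69.560,70.437) → (76.553,91.958) (closed)

[6] `<polygon>` rectangle, #ff00ff→cut S937 F1288: (31.951,82.161) → (74.145,82.161) → (74.145,57.811) → (31.951,57.811) → (31.951,82.161) (closed)

[7] `<path>` rectangle, #ff00ff→cut S937 F1288: (127.528,118.561) → (222.377,118.561) → (222.377,92.827) → (127.528,92.827) → (127.528,118.561) (closed)

; Generated by LaserGRBL
G21
G90
G0 X153.982 Y69.257
M4 S937
G1 X73.147 Y40.204 F1288
G1 X99.058 Y108.146
G1 X11.552 Y88.017
G1 X153.982 Y69.257
G0 X179.781 Y58.938
M4 S937
G1 X175.646 Y61.563 F1288
G1 X158.846 Y74.251
G1 X139.284 Y90.572
G1 X126.864 Y104.094
G1 X131.490 Y108.386
G0 X62.672 Y82.392
M4 S937
G1 X96.684 Y82.392 F1288
G1 X96.684 Y60.073
G1 X62.672 Y60.073
G1 X62.672 Y82.392
G0 X17.374 Y83.218
M4 S937
G1 X40.393 Y79.055 F1288
G1 X90.799 Y74.766
G1 X150.086 Y70.149
G1 X199.749 Y64.999
G1 X221.281 Y59.113
G0 X76.553 Y91.958
M4 S937
G1 X69.560 Y113.479 F1288
G1 X51.253 Y126.780
G1 X28.625 Y126.780
G1 X10.318 Y113.479
G1 X3.325 Y91.958
G1 X10.318 Y70.437
G1 X28.625 Y57.136
G1 X51.253 Y57.136
G1 X69.560 Y70.437
G1 X76.553 Y91.958
G0 X31.951 Y82.161
M4 S937
G1 X74.145 Y82.161 F1288
G1 X74.145 Y57.811
G1 X31.951 Y57.811
G1 X31.951 Y82.161
G0 X127.528 Y118.561
M4 S937
G1 X222.377 Y118.561 F1288
G1 X222.377 Y92.827
G1 X127.528 Y92.827
G1 X127.528 Y118.561
M5
G0 X0.000 Y0.000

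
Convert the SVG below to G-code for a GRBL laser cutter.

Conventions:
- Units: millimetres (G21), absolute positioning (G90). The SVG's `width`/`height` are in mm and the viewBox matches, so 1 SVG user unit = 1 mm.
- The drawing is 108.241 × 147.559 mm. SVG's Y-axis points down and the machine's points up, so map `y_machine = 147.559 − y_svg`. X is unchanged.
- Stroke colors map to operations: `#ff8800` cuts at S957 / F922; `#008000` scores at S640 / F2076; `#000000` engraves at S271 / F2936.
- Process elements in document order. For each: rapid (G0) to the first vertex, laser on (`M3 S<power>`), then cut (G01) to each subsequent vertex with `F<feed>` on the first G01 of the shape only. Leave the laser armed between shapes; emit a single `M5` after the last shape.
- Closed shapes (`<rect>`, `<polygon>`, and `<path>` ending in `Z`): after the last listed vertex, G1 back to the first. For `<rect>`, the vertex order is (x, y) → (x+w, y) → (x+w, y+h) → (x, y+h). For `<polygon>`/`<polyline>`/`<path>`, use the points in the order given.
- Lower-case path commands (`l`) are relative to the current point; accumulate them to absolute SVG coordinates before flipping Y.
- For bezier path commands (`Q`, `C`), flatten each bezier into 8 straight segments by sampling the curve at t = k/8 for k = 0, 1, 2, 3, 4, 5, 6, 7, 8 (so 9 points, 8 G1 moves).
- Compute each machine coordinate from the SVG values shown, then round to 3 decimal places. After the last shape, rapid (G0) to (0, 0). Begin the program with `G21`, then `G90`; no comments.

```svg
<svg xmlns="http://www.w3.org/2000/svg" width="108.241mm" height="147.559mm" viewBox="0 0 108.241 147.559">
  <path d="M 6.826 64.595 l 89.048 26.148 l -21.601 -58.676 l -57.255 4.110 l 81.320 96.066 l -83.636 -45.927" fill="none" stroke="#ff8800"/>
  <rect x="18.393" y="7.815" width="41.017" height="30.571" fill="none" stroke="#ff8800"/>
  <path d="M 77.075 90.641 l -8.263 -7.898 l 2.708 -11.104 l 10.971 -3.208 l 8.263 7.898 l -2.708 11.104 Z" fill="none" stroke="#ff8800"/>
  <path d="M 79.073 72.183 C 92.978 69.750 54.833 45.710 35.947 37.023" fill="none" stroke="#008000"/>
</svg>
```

G21
G90
G0 X6.826 Y82.964
M3 S957
G01 X95.874 Y56.816 F922
G01 X74.273 Y115.492
G01 X17.018 Y111.382
G01 X98.338 Y15.316
G01 X14.702 Y61.243
G0 X18.393 Y139.744
M3 S957
G01 X59.410 Y139.744 F922
G01 X59.410 Y109.173
G01 X18.393 Y109.173
G01 X18.393 Y139.744
G0 X77.075 Y56.918
M3 S957
G01 X68.812 Y64.816 F922
G01 X71.520 Y75.920
G01 X82.491 Y79.128
G01 X90.754 Y71.230
G01 X88.046 Y60.126
G01 X77.075 Y56.918
G0 X79.073 Y75.376
M3 S640
G01 X81.987 Y77.229 F2076
G01 X80.857 Y80.675
G01 X76.518 Y85.280
G01 X69.807 Y90.611
G01 X61.558 Y96.235
G01 X52.608 Y101.720
G01 X43.793 Y106.631
G01 X35.947 Y110.536
M5
G0 X0.000 Y0.000

Since the viewBox matches the mm dimensions, user units are millimetres directly. The only transform is the Y-flip y_m = 147.559 − y_svg.

Shape 1 is a open polyline drawn with `<path>`. Its stroke #ff8800 means cut at S957, F922. After flipping Y the toolpath is (6.826,82.964) → (95.874,56.816) → (74.273,115.492) → (17.018,111.382) → (98.338,15.316) → (14.702,61.243).

Shape 2 is a rectangle drawn with `<rect>`. Its stroke #ff8800 means cut at S957, F922. After flipping Y the toolpath is (18.393,139.744) → (59.410,139.744) → (59.410,109.173) → (18.393,109.173) → (18.393,139.744), returning to the start.

Shape 3 is a regular polygon drawn with `<path>`. Its stroke #ff8800 means cut at S957, F922. After flipping Y the toolpath is (77.075,56.918) → (68.812,64.816) → (71.520,75.920) → (82.491,79.128) → (90.754,71.230) → (88.046,60.126) → (77.075,56.918), returning to the start.

Shape 4 is a cubic bezier drawn with `<path>`. Its stroke #008000 means score at S640, F2076. After flipping Y the toolpath is (79.073,75.376) → (81.987,77.229) → (80.857,80.675) → (76.518,85.280) → (69.807,90.611) → (61.558,96.235) → (52.608,101.720) → (43.793,106.631) → (35.947,110.536).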